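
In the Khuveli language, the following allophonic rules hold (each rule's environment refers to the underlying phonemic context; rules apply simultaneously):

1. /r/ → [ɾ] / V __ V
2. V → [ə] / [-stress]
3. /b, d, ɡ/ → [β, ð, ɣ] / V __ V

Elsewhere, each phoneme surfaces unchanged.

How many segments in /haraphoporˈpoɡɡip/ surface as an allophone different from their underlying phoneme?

6

Segments that undergo a rule: /a/ → [ə] (rule 2); /r/ → [ɾ] (rule 1); /a/ → [ə] (rule 2); /o/ → [ə] (rule 2); /o/ → [ə] (rule 2); /i/ → [ə] (rule 2).
All other segments surface unchanged.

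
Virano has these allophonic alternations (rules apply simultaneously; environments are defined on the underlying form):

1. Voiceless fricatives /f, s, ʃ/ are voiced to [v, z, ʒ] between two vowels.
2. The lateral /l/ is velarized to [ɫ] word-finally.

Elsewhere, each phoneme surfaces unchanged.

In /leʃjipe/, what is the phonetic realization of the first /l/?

/l/ (word-initial) fails the environment for rule 2, so it stays [l].

[l]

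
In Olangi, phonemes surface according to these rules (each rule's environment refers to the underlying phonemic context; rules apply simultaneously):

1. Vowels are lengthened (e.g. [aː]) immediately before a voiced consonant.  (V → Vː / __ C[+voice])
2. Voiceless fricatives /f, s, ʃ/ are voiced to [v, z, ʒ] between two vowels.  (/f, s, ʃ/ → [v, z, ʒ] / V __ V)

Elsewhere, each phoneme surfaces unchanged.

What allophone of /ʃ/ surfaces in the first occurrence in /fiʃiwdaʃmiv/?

[ʒ]

/ʃ/ — between /i/ and /i/, between two vowels — surfaces as [ʒ] (rule 2).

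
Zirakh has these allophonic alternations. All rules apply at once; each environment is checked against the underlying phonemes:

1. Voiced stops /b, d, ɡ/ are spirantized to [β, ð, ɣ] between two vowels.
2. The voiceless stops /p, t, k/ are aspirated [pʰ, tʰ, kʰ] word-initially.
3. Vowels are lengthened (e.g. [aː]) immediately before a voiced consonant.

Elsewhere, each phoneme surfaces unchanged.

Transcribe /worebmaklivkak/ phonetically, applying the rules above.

[woːreːbmakliːvkak]

/w/ (word-initial) is unaffected → [w].
Rule 3 applies to /o/ (between /w/ and /r/: before a voiced consonant) → [oː].
/r/ (between /o/ and /e/) is unaffected → [r].
Rule 3 applies to /e/ (between /r/ and /b/: before a voiced consonant) → [eː].
/b/ (between /e/ and /m/): rule 1 targets it, but not between two vowels → unchanged [b].
/m/ (between /b/ and /a/) is unaffected → [m].
/a/ — between /m/ and /k/; rule 3 does not apply here → [a].
/k/ (between /a/ and /l/): rule 2 targets it, but not word-initially → unchanged [k].
/l/ (between /k/ and /i/): no rule targets it → [l].
/i/ (between /l/ and /v/): before a voiced consonant, so rule 3 applies → [iː].
/v/ — not in any rule's target class → [v].
/k/ (between /v/ and /a/) fails the environment for rule 2, so it stays [k].
/a/ (between /k/ and /k/): rule 3 targets it, but not before a voiced consonant → unchanged [a].
/k/ — word-final; rule 2 does not apply here → [k].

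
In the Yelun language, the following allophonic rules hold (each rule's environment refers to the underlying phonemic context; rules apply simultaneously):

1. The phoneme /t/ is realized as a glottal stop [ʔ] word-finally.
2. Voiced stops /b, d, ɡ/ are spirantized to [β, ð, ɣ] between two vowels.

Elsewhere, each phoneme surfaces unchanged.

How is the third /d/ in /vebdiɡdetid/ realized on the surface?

/d/ (word-final): rule 2 targets it, but not between two vowels → unchanged [d].

[d]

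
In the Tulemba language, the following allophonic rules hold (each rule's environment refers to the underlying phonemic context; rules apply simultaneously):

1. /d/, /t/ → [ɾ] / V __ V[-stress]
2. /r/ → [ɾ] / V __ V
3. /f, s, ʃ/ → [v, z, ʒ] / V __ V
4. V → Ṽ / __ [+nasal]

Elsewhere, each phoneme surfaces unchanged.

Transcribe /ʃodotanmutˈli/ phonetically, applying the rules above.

[ʃoɾoɾãnmutˈli]

/ʃ/ (word-initial): rule 3 targets it, but not between two vowels → unchanged [ʃ].
/o/ (between /ʃ/ and /d/) is in the target of rule 4 but the environment (before a nasal consonant) is not met → [o].
/d/ — between /o/ and /o/, between a vowel and a following unstressed vowel — surfaces as [ɾ] (rule 1).
/o/ (between /d/ and /t/): rule 4 targets it, but not before a nasal consonant → unchanged [o].
/t/ (between /o/ and /a/): between a vowel and a following unstressed vowel, so rule 1 applies → [ɾ].
/a/ (between /t/ and /n/): before a nasal consonant, so rule 4 applies → [ã].
/n/ (between /a/ and /m/) is unaffected → [n].
/m/ (between /n/ and /u/) is unaffected → [m].
/u/ — between /m/ and /t/; rule 4 does not apply here → [u].
/t/ (between /u/ and /l/) fails the environment for rule 1, so it stays [t].
/l/ (between /t/ and /i/): no rule targets it → [l].
/i/ (word-final) fails the environment for rule 4, so it stays [i].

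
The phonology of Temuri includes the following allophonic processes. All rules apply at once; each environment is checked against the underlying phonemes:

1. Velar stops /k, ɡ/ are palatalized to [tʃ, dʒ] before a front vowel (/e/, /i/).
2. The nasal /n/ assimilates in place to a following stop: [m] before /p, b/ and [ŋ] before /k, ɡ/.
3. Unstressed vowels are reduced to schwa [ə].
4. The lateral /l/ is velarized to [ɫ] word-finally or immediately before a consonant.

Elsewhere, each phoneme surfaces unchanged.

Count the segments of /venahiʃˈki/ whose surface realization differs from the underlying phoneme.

Segments that undergo a rule: /e/ → [ə] (rule 3); /a/ → [ə] (rule 3); /i/ → [ə] (rule 3); /k/ → [tʃ] (rule 1).
All other segments surface unchanged.

4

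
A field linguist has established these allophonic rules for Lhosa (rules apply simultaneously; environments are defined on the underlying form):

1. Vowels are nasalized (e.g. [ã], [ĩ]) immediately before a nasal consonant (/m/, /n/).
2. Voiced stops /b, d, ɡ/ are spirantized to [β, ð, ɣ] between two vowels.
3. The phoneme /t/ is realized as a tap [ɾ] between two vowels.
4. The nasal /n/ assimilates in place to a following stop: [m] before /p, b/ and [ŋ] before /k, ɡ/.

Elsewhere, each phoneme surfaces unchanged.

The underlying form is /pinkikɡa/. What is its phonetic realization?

[pĩŋkikɡa]

/p/ — not in any rule's target class → [p].
/i/ meets the environment for rule 1 (before a nasal consonant) → [ĩ].
Rule 4 applies to /n/ (between /i/ and /k/: before a labial or velar stop) → [ŋ].
/k/ — not in any rule's target class → [k].
/i/ (between /k/ and /k/) fails the environment for rule 1, so it stays [i].
/k/ (between /i/ and /ɡ/): no rule targets it → [k].
/ɡ/ (between /k/ and /a/): rule 2 targets it, but not between two vowels → unchanged [ɡ].
/a/ — word-final; rule 1 does not apply here → [a].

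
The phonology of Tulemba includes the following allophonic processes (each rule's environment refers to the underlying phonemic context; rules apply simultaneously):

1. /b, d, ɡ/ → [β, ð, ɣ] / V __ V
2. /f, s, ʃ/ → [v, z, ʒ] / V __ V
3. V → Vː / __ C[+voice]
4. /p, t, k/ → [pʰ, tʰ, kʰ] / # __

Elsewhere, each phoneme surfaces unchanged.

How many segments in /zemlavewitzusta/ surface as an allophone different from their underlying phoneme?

Segments that undergo a rule: /e/ → [eː] (rule 3); /a/ → [aː] (rule 3); /e/ → [eː] (rule 3).
All other segments surface unchanged.

3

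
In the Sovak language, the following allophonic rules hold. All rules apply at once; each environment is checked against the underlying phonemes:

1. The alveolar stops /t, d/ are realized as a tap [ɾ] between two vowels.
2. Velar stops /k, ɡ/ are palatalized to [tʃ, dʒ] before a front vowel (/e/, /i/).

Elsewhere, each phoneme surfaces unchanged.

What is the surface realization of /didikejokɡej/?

/d/ (word-initial) fails the environment for rule 1, so it stays [d].
/d/ meets the environment for rule 1 (between two vowels) → [ɾ].
/k/ (between /i/ and /e/) occurs before a front vowel → [tʃ] by rule 2.
/k/ (between /o/ and /ɡ/) fails the environment for rule 2, so it stays [k].
/ɡ/ (between /k/ and /e/): before a front vowel, so rule 2 applies → [dʒ].

[diɾitʃejokdʒej]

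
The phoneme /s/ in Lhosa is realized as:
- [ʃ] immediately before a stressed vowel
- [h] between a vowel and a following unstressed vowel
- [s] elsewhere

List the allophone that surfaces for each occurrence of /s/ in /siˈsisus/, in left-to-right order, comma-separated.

[s], [ʃ], [h], [s]

Occurrence 1 (position 1): no conditioning environment matches → elsewhere allophone [s].
Occurrence 2 (position 3): immediately before a stressed vowel → [ʃ].
Occurrence 3 (position 5): between a vowel and a following unstressed vowel → [h].
Occurrence 4 (position 7): no conditioning environment matches → elsewhere allophone [s].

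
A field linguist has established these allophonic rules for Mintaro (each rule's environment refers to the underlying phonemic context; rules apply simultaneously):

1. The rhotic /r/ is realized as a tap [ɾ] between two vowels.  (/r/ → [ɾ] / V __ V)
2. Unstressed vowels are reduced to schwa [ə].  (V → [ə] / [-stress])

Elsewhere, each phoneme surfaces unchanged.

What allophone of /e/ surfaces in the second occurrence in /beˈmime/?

Rule 2 applies to /e/ (word-final: in an unstressed syllable) → [ə].

[ə]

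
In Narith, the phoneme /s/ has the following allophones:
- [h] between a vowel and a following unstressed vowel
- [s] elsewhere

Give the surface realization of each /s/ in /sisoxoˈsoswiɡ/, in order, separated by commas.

[s], [h], [s], [s]

Occurrence 1 (position 1): no conditioning environment matches → elsewhere allophone [s].
Occurrence 2 (position 3): between a vowel and a following unstressed vowel → [h].
Occurrence 3 (position 7): no conditioning environment matches → elsewhere allophone [s].
Occurrence 4 (position 9): no conditioning environment matches → elsewhere allophone [s].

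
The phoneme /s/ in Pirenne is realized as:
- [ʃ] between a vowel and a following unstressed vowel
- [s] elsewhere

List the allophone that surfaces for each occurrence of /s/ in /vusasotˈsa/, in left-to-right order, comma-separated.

Occurrence 1 (position 3): between a vowel and a following unstressed vowel → [ʃ].
Occurrence 2 (position 5): between a vowel and a following unstressed vowel → [ʃ].
Occurrence 3 (position 8): no conditioning environment matches → elsewhere allophone [s].

[ʃ], [ʃ], [s]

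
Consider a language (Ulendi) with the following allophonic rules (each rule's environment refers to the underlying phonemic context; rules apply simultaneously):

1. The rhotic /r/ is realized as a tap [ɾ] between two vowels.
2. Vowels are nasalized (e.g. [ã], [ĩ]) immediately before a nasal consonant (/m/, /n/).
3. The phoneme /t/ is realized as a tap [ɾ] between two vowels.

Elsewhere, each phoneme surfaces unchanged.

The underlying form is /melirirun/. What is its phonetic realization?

/m/ (word-initial): no rule targets it → [m].
/e/ (between /m/ and /l/): rule 2 targets it, but not before a nasal consonant → unchanged [e].
/l/ — not in any rule's target class → [l].
/i/ (between /l/ and /r/) is in the target of rule 2 but the environment (before a nasal consonant) is not met → [i].
Rule 1 applies to /r/ (between /i/ and /i/: between two vowels) → [ɾ].
/i/ (between /r/ and /r/): rule 2 targets it, but not before a nasal consonant → unchanged [i].
/r/ (between /i/ and /u/): between two vowels, so rule 1 applies → [ɾ].
/u/ (between /r/ and /n/): before a nasal consonant, so rule 2 applies → [ũ].
/n/ stays [n].

[meliɾiɾũn]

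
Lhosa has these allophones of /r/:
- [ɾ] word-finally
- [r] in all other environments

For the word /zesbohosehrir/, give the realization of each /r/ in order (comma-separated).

[r], [ɾ]

Occurrence 1 (position 11): no conditioning environment matches → elsewhere allophone [r].
Occurrence 2 (position 13): word-finally → [ɾ].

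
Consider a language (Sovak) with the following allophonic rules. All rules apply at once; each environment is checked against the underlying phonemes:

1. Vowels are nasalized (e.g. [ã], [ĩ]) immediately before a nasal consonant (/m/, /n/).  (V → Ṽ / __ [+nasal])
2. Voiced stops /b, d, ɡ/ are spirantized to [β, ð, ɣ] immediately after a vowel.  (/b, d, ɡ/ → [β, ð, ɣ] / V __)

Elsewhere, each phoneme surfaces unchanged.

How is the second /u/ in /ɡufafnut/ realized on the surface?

/u/ (between /n/ and /t/) is in the target of rule 1 but the environment (before a nasal consonant) is not met → [u].

[u]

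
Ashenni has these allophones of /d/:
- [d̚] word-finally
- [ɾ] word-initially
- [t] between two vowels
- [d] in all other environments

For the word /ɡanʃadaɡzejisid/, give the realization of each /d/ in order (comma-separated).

Occurrence 1 (position 6): between two vowels → [t].
Occurrence 2 (position 15): word-finally → [d̚].

[t], [d̚]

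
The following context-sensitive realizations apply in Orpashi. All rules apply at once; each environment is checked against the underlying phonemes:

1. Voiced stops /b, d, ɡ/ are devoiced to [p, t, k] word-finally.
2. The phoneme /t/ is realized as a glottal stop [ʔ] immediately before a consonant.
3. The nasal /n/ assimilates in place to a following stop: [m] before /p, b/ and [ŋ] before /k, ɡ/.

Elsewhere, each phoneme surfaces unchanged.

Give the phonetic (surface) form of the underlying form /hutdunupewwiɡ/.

[huʔdunupewwik]

/t/ (between /u/ and /d/): immediately before a consonant, so rule 2 applies → [ʔ].
/d/ (between /t/ and /u/) is in the target of rule 1 but the environment (word-finally) is not met → [d].
/n/ — between /u/ and /u/; rule 3 does not apply here → [n].
/ɡ/ (word-final): word-finally, so rule 1 applies → [k].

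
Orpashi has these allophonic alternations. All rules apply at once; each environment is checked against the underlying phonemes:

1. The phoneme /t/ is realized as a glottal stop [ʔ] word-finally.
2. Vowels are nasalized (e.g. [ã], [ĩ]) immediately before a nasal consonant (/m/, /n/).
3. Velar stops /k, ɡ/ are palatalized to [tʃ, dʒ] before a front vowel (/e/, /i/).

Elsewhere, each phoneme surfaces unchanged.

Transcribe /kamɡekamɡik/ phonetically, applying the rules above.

/k/ — word-initial; rule 3 does not apply here → [k].
/a/ (between /k/ and /m/): before a nasal consonant, so rule 2 applies → [ã].
/m/ (between /a/ and /ɡ/): no rule targets it → [m].
Rule 3 applies to /ɡ/ (between /m/ and /e/: before a front vowel) → [dʒ].
/e/ — between /ɡ/ and /k/; rule 2 does not apply here → [e].
/k/ (between /e/ and /a/) fails the environment for rule 3, so it stays [k].
/a/ (between /k/ and /m/): before a nasal consonant, so rule 2 applies → [ã].
/m/ stays [m].
Rule 3 applies to /ɡ/ (between /m/ and /i/: before a front vowel) → [dʒ].
/i/ — between /ɡ/ and /k/; rule 2 does not apply here → [i].
/k/ (word-final) fails the environment for rule 3, so it stays [k].

[kãmdʒekãmdʒik]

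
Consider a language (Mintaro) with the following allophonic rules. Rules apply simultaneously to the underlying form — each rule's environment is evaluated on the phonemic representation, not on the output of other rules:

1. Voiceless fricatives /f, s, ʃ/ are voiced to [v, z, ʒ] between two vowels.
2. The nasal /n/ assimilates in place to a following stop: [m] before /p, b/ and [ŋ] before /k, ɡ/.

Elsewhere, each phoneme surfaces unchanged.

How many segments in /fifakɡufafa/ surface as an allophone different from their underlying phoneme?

3

Segments that undergo a rule: /f/ → [v] (rule 1); /f/ → [v] (rule 1); /f/ → [v] (rule 1).
All other segments surface unchanged.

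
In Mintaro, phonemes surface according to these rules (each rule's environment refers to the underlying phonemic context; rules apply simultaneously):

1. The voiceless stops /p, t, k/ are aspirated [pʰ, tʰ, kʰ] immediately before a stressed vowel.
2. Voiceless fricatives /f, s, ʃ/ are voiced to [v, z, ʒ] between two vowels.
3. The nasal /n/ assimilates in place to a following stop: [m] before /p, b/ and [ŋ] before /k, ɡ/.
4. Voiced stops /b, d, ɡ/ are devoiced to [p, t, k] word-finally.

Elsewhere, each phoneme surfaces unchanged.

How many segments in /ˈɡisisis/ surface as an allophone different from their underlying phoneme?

Segments that undergo a rule: /s/ → [z] (rule 2); /s/ → [z] (rule 2).
All other segments surface unchanged.

2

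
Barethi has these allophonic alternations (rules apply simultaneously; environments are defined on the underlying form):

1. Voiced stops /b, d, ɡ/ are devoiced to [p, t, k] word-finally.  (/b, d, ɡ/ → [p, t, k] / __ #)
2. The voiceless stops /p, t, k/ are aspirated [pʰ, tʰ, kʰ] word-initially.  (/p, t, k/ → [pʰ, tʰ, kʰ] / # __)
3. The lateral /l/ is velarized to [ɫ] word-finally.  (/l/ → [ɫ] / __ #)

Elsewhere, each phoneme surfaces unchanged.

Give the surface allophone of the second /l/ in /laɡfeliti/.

/l/ (between /e/ and /i/) fails the environment for rule 3, so it stays [l].

[l]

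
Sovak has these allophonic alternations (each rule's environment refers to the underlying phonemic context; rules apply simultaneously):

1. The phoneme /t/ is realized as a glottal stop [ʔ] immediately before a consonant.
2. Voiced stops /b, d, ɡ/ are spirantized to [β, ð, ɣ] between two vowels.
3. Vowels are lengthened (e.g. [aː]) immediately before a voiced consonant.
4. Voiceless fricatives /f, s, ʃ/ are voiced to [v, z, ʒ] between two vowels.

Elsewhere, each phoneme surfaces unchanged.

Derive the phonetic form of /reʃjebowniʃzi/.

[reʃjeːβoːwniʃzi]

/r/ stays [r].
/e/ (between /r/ and /ʃ/) fails the environment for rule 3, so it stays [e].
/ʃ/ (between /e/ and /j/) is in the target of rule 4 but the environment (between two vowels) is not met → [ʃ].
/j/ (between /ʃ/ and /e/) is unaffected → [j].
Rule 3 applies to /e/ (between /j/ and /b/: before a voiced consonant) → [eː].
/b/ meets the environment for rule 2 (between two vowels) → [β].
/o/ — between /b/ and /w/, before a voiced consonant — surfaces as [oː] (rule 3).
/w/ (between /o/ and /n/): no rule targets it → [w].
/n/ stays [n].
/i/ (between /n/ and /ʃ/) fails the environment for rule 3, so it stays [i].
/ʃ/ (between /i/ and /z/) fails the environment for rule 4, so it stays [ʃ].
/z/ (between /ʃ/ and /i/) is unaffected → [z].
/i/ (word-final) is in the target of rule 3 but the environment (before a voiced consonant) is not met → [i].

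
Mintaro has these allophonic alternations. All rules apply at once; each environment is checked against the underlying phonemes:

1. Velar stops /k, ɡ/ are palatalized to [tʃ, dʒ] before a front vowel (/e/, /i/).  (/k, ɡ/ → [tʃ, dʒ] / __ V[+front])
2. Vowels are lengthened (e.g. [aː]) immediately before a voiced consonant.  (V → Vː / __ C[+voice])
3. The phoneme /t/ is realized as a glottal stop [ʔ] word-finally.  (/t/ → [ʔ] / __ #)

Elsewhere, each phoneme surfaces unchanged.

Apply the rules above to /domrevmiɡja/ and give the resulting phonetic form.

/d/ (word-initial): no rule targets it → [d].
/o/ — between /d/ and /m/, before a voiced consonant — surfaces as [oː] (rule 2).
/m/ — not in any rule's target class → [m].
/r/ stays [r].
/e/ (between /r/ and /v/) occurs before a voiced consonant → [eː] by rule 2.
/v/ (between /e/ and /m/) is unaffected → [v].
/m/ (between /v/ and /i/): no rule targets it → [m].
/i/ meets the environment for rule 2 (before a voiced consonant) → [iː].
/ɡ/ — between /i/ and /j/; rule 1 does not apply here → [ɡ].
/j/ (between /ɡ/ and /a/) is unaffected → [j].
/a/ (word-final) is in the target of rule 2 but the environment (before a voiced consonant) is not met → [a].

[doːmreːvmiːɡja]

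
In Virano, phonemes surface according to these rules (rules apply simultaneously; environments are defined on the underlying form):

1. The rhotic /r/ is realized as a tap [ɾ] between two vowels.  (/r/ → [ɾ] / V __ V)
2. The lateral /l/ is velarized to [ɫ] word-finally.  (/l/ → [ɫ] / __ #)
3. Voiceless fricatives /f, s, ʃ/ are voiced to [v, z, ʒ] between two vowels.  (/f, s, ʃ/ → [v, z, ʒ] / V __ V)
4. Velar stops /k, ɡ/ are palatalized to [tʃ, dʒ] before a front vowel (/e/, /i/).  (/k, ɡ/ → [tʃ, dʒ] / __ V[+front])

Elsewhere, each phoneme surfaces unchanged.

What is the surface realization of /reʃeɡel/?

[reʒedʒeɫ]

/r/ (word-initial): rule 1 targets it, but not between two vowels → unchanged [r].
/e/ — not in any rule's target class → [e].
/ʃ/ (between /e/ and /e/) occurs between two vowels → [ʒ] by rule 3.
/e/ — not in any rule's target class → [e].
/ɡ/ — between /e/ and /e/, before a front vowel — surfaces as [dʒ] (rule 4).
/e/ (between /ɡ/ and /l/): no rule targets it → [e].
Rule 2 applies to /l/ (word-final: word-finally) → [ɫ].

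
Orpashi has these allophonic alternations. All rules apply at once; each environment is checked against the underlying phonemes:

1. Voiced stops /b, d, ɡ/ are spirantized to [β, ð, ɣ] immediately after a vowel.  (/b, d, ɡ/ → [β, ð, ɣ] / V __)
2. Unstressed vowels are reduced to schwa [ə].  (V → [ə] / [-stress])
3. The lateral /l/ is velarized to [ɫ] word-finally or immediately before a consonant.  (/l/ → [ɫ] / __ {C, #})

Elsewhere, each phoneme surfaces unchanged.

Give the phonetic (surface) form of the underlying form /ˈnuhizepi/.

[ˈnuhəzəpə]

/u/ (between /n/ and /h/): rule 2 targets it, but not in an unstressed syllable → unchanged [u].
/i/ meets the environment for rule 2 (in an unstressed syllable) → [ə].
Rule 2 applies to /e/ (between /z/ and /p/: in an unstressed syllable) → [ə].
/i/ (word-final): in an unstressed syllable, so rule 2 applies → [ə].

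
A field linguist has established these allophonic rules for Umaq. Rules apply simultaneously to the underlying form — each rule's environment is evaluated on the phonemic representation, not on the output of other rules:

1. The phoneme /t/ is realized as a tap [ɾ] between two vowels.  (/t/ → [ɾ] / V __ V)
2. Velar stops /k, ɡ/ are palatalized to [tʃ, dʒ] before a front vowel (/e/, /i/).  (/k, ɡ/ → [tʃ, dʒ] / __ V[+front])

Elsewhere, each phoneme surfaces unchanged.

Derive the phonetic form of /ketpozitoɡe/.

[tʃetpoziɾodʒe]

/k/ meets the environment for rule 2 (before a front vowel) → [tʃ].
/e/ stays [e].
/t/ (between /e/ and /p/) is in the target of rule 1 but the environment (between two vowels) is not met → [t].
/p/ (between /t/ and /o/) is unaffected → [p].
/o/ (between /p/ and /z/) is unaffected → [o].
/z/ (between /o/ and /i/) is unaffected → [z].
/i/ — not in any rule's target class → [i].
/t/ (between /i/ and /o/) occurs between two vowels → [ɾ] by rule 1.
/o/ — not in any rule's target class → [o].
/ɡ/ meets the environment for rule 2 (before a front vowel) → [dʒ].
/e/ — not in any rule's target class → [e].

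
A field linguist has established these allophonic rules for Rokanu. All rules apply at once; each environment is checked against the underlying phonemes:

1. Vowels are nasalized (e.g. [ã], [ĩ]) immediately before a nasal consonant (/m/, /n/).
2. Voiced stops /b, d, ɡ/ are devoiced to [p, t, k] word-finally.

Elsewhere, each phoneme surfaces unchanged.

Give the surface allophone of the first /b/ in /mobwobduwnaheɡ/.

/b/ — between /o/ and /w/; rule 2 does not apply here → [b].

[b]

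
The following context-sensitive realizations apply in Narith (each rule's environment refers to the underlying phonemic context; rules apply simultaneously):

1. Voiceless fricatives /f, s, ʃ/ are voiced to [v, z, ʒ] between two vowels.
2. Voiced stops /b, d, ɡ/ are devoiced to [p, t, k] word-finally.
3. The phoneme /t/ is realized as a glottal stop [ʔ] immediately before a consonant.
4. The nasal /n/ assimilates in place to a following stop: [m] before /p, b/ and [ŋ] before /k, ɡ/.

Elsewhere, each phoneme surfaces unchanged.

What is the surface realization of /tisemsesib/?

/t/ (word-initial) fails the environment for rule 3, so it stays [t].
/s/ — between /i/ and /e/, between two vowels — surfaces as [z] (rule 1).
/s/ — between /m/ and /e/; rule 1 does not apply here → [s].
/s/ meets the environment for rule 1 (between two vowels) → [z].
Rule 2 applies to /b/ (word-final: word-finally) → [p].

[tizemsezip]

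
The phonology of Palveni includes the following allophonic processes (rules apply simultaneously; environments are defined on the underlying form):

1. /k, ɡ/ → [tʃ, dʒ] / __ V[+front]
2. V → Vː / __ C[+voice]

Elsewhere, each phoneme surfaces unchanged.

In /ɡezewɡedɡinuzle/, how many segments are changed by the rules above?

8

Segments that undergo a rule: /ɡ/ → [dʒ] (rule 1); /e/ → [eː] (rule 2); /e/ → [eː] (rule 2); /ɡ/ → [dʒ] (rule 1); /e/ → [eː] (rule 2); /ɡ/ → [dʒ] (rule 1); /i/ → [iː] (rule 2); /u/ → [uː] (rule 2).
All other segments surface unchanged.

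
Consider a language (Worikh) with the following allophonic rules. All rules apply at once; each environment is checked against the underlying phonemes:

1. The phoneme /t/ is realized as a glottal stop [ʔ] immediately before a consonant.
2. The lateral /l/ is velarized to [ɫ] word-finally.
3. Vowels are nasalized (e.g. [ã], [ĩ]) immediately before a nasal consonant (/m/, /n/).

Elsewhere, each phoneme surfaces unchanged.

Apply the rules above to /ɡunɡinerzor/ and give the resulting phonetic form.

[ɡũnɡĩnerzor]

/ɡ/ (word-initial): no rule targets it → [ɡ].
/u/ (between /ɡ/ and /n/): before a nasal consonant, so rule 3 applies → [ũ].
/n/ (between /u/ and /ɡ/): no rule targets it → [n].
/ɡ/ (between /n/ and /i/) is unaffected → [ɡ].
/i/ meets the environment for rule 3 (before a nasal consonant) → [ĩ].
/n/ (between /i/ and /e/): no rule targets it → [n].
/e/ (between /n/ and /r/) fails the environment for rule 3, so it stays [e].
/r/ — not in any rule's target class → [r].
/z/ (between /r/ and /o/) is unaffected → [z].
/o/ (between /z/ and /r/): rule 3 targets it, but not before a nasal consonant → unchanged [o].
/r/ stays [r].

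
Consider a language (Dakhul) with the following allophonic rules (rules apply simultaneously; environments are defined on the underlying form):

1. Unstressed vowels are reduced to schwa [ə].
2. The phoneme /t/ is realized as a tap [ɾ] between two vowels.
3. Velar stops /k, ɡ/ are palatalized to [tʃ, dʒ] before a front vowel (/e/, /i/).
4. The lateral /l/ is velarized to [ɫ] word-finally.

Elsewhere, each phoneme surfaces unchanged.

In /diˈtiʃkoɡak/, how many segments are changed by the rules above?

Segments that undergo a rule: /i/ → [ə] (rule 1); /t/ → [ɾ] (rule 2); /o/ → [ə] (rule 1); /a/ → [ə] (rule 1).
All other segments surface unchanged.

4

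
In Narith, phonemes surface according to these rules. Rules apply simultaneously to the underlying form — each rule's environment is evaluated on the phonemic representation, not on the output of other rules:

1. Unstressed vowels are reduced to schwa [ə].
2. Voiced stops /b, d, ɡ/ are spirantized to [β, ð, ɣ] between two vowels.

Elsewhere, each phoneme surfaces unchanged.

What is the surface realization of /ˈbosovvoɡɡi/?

/b/ (word-initial): rule 2 targets it, but not between two vowels → unchanged [b].
/o/ (between /b/ and /s/) fails the environment for rule 1, so it stays [o].
/o/ — between /s/ and /v/, in an unstressed syllable — surfaces as [ə] (rule 1).
/o/ meets the environment for rule 1 (in an unstressed syllable) → [ə].
/ɡ/ — between /o/ and /ɡ/; rule 2 does not apply here → [ɡ].
/ɡ/ — between /ɡ/ and /i/; rule 2 does not apply here → [ɡ].
/i/ (word-final) occurs in an unstressed syllable → [ə] by rule 1.

[ˈbosəvvəɡɡə]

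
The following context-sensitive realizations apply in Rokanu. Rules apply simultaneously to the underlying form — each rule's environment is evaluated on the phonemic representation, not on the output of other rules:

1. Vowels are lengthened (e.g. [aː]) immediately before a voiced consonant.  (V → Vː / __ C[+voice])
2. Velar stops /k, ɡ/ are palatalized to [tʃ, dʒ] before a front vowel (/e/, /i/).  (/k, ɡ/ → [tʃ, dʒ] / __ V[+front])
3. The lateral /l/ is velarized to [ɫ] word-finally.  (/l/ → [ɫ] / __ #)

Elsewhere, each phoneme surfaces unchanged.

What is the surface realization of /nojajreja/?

/n/ (word-initial): no rule targets it → [n].
/o/ — between /n/ and /j/, before a voiced consonant — surfaces as [oː] (rule 1).
/j/ (between /o/ and /a/) is unaffected → [j].
/a/ (between /j/ and /j/) occurs before a voiced consonant → [aː] by rule 1.
/j/ (between /a/ and /r/): no rule targets it → [j].
/r/ — not in any rule's target class → [r].
/e/ — between /r/ and /j/, before a voiced consonant — surfaces as [eː] (rule 1).
/j/ (between /e/ and /a/): no rule targets it → [j].
/a/ — word-final; rule 1 does not apply here → [a].

[noːjaːjreːja]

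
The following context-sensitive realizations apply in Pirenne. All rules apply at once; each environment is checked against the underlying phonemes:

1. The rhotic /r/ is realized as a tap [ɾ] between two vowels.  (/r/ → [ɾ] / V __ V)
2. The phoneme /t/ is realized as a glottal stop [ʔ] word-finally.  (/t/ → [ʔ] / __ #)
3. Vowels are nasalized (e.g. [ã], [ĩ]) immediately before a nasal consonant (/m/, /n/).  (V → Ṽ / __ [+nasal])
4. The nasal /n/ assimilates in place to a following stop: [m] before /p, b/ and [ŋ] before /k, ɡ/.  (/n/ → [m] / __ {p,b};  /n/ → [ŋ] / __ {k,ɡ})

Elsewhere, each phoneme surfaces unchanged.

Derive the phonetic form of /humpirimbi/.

[hũmpiɾĩmbi]

/h/ (word-initial) is unaffected → [h].
/u/ meets the environment for rule 3 (before a nasal consonant) → [ũ].
/m/ — not in any rule's target class → [m].
/p/ stays [p].
/i/ — between /p/ and /r/; rule 3 does not apply here → [i].
/r/ — between /i/ and /i/, between two vowels — surfaces as [ɾ] (rule 1).
/i/ (between /r/ and /m/) occurs before a nasal consonant → [ĩ] by rule 3.
/m/ (between /i/ and /b/) is unaffected → [m].
/b/ stays [b].
/i/ (word-final) is in the target of rule 3 but the environment (before a nasal consonant) is not met → [i].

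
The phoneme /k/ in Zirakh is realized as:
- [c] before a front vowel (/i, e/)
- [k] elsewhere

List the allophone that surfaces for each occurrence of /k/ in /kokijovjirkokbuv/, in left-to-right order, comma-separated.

Occurrence 1 (position 1): no conditioning environment matches → elsewhere allophone [k].
Occurrence 2 (position 3): before a front vowel → [c].
Occurrence 3 (position 11): no conditioning environment matches → elsewhere allophone [k].
Occurrence 4 (position 13): no conditioning environment matches → elsewhere allophone [k].

[k], [c], [k], [k]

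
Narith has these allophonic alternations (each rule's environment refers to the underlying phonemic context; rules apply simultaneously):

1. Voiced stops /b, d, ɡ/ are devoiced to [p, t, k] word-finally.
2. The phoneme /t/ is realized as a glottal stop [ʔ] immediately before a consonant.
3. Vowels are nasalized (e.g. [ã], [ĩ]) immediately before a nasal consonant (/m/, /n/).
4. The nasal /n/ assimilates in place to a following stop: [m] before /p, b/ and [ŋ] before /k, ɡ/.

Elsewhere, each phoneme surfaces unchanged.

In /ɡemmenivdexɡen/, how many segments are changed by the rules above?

Segments that undergo a rule: /e/ → [ẽ] (rule 3); /e/ → [ẽ] (rule 3); /e/ → [ẽ] (rule 3).
All other segments surface unchanged.

3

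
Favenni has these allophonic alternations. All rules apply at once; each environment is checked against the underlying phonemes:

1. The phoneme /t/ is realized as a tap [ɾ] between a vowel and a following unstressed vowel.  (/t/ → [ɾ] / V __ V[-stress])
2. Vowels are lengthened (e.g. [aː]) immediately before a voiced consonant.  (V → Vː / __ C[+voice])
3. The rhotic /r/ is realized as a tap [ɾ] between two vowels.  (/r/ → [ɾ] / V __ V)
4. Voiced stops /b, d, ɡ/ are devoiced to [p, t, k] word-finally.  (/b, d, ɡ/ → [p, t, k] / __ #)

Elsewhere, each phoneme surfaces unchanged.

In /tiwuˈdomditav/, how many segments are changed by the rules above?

Segments that undergo a rule: /i/ → [iː] (rule 2); /u/ → [uː] (rule 2); /o/ → [oː] (rule 2); /t/ → [ɾ] (rule 1); /a/ → [aː] (rule 2).
All other segments surface unchanged.

5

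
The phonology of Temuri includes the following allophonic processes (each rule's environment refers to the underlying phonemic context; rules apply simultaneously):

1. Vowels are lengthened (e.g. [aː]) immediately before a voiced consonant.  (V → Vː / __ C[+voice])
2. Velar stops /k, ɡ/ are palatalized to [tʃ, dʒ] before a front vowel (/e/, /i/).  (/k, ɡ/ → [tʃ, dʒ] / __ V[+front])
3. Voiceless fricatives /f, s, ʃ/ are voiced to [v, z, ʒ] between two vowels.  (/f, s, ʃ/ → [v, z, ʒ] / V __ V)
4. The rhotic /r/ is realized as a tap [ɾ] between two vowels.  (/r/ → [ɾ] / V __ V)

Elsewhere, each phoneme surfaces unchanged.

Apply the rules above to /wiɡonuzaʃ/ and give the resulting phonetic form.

[wiːɡoːnuːzaʃ]

/w/ stays [w].
Rule 1 applies to /i/ (between /w/ and /ɡ/: before a voiced consonant) → [iː].
/ɡ/ (between /i/ and /o/) fails the environment for rule 2, so it stays [ɡ].
/o/ (between /ɡ/ and /n/): before a voiced consonant, so rule 1 applies → [oː].
/n/ stays [n].
/u/ meets the environment for rule 1 (before a voiced consonant) → [uː].
/z/ (between /u/ and /a/): no rule targets it → [z].
/a/ — between /z/ and /ʃ/; rule 1 does not apply here → [a].
/ʃ/ (word-final) fails the environment for rule 3, so it stays [ʃ].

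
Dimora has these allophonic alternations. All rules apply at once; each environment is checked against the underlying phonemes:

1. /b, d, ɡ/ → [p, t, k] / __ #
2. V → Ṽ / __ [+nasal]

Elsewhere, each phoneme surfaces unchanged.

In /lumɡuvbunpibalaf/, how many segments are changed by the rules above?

Segments that undergo a rule: /u/ → [ũ] (rule 2); /u/ → [ũ] (rule 2).
All other segments surface unchanged.

2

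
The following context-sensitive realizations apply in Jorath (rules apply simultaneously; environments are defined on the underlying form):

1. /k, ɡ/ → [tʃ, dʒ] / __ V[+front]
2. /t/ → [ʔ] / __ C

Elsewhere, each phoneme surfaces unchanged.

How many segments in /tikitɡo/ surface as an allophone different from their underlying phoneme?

2

Segments that undergo a rule: /k/ → [tʃ] (rule 1); /t/ → [ʔ] (rule 2).
All other segments surface unchanged.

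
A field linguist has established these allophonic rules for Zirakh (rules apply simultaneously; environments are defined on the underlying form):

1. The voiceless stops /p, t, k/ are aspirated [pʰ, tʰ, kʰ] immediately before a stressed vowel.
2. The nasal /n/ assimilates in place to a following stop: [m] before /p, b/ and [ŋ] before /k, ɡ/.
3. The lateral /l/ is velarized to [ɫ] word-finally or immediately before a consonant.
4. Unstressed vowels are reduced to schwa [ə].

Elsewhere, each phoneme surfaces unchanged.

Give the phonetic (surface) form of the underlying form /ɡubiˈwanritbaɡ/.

/ɡ/ — not in any rule's target class → [ɡ].
/u/ (between /ɡ/ and /b/) occurs in an unstressed syllable → [ə] by rule 4.
/b/ (between /u/ and /i/) is unaffected → [b].
/i/ (between /b/ and /w/): in an unstressed syllable, so rule 4 applies → [ə].
/w/ (between /i/ and /a/) is unaffected → [w].
/a/ — between /w/ and /n/; rule 4 does not apply here → [a].
/n/ (between /a/ and /r/) is in the target of rule 2 but the environment (before a labial or velar stop) is not met → [n].
/r/ — not in any rule's target class → [r].
/i/ (between /r/ and /t/) occurs in an unstressed syllable → [ə] by rule 4.
/t/ (between /i/ and /b/) is in the target of rule 1 but the environment (immediately before a stressed vowel) is not met → [t].
/b/ — not in any rule's target class → [b].
/a/ meets the environment for rule 4 (in an unstressed syllable) → [ə].
/ɡ/ (word-final) is unaffected → [ɡ].

[ɡəbəˈwanrətbəɡ]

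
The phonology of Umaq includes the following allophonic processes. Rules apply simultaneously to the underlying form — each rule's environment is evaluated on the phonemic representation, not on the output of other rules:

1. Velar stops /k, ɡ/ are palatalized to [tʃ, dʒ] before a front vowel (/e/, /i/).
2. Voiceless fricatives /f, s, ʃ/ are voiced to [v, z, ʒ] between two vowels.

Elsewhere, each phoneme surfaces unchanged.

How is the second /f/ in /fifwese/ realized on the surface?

[f]

/f/ — between /i/ and /w/; rule 2 does not apply here → [f].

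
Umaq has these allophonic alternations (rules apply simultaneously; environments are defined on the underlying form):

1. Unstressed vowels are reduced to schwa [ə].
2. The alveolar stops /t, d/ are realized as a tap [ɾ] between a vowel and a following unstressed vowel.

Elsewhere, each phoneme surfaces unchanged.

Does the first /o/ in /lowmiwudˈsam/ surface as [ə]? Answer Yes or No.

Yes

/o/ (between /l/ and /w/): in an unstressed syllable, so rule 1 applies → [ə].
The actual realization is [ə], which matches [ə].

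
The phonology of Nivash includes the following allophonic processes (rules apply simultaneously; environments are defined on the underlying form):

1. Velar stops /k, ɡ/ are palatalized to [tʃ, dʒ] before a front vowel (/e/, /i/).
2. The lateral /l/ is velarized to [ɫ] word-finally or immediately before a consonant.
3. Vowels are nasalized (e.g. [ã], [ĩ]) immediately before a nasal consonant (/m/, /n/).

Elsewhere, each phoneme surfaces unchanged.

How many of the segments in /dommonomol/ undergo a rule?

Segments that undergo a rule: /o/ → [õ] (rule 3); /o/ → [õ] (rule 3); /o/ → [õ] (rule 3); /l/ → [ɫ] (rule 2).
All other segments surface unchanged.

4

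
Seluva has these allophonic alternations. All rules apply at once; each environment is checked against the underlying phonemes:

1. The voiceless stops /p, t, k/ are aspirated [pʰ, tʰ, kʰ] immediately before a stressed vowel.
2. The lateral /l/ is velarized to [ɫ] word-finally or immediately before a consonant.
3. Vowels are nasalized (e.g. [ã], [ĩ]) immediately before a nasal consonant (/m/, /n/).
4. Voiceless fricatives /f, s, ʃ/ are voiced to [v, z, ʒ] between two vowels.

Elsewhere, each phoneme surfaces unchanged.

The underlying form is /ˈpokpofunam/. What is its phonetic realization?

Rule 1 applies to /p/ (word-initial: immediately before a stressed vowel) → [pʰ].
/o/ — between /p/ and /k/; rule 3 does not apply here → [o].
/k/ (between /o/ and /p/): rule 1 targets it, but not immediately before a stressed vowel → unchanged [k].
/p/ (between /k/ and /o/) is in the target of rule 1 but the environment (immediately before a stressed vowel) is not met → [p].
/o/ (between /p/ and /f/) is in the target of rule 3 but the environment (before a nasal consonant) is not met → [o].
/f/ meets the environment for rule 4 (between two vowels) → [v].
Rule 3 applies to /u/ (between /f/ and /n/: before a nasal consonant) → [ũ].
/n/ — not in any rule's target class → [n].
/a/ — between /n/ and /m/, before a nasal consonant — surfaces as [ã] (rule 3).
/m/ — not in any rule's target class → [m].

[ˈpʰokpovũnãm]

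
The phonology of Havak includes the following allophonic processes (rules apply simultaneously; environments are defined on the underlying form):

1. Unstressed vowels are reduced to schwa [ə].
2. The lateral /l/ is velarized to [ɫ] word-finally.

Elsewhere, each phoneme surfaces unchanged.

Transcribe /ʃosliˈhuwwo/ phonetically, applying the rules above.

[ʃəsləˈhuwwə]

/ʃ/ stays [ʃ].
/o/ meets the environment for rule 1 (in an unstressed syllable) → [ə].
/s/ (between /o/ and /l/): no rule targets it → [s].
/l/ (between /s/ and /i/): rule 2 targets it, but not word-finally → unchanged [l].
/i/ — between /l/ and /h/, in an unstressed syllable — surfaces as [ə] (rule 1).
/h/ (between /i/ and /u/) is unaffected → [h].
/u/ (between /h/ and /w/) fails the environment for rule 1, so it stays [u].
/w/ (between /u/ and /w/) is unaffected → [w].
/w/ — not in any rule's target class → [w].
/o/ — word-final, in an unstressed syllable — surfaces as [ə] (rule 1).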